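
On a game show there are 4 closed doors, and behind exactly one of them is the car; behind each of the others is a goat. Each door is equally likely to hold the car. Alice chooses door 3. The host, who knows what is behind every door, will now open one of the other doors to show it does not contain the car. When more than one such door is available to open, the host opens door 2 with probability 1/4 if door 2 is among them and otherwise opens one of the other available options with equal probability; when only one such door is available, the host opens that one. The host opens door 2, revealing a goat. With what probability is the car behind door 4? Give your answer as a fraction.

Consider each possible location of the car in turn.
If it is behind any of doors 1, 3, and 4 (prior 1/4 each): door 2 is available, opened with probability 1/4; weight (1/4)·(1/4) = 1/16 each.
If it is behind door 2 (prior 1/4): the host opened door 2, so this case is ruled out; weight (1/4)·0 = 0.
The weights sum to 3/16.
So P(the car behind door 4 | the host opened door 2) = (1/16) / (3/16) = 1/3.

1/3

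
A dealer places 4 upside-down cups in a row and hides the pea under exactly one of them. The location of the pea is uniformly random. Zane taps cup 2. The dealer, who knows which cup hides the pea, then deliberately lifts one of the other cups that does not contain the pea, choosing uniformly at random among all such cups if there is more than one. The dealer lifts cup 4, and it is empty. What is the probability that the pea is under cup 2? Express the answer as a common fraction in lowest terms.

1/4

Condition on the true location of the pea.
If it is under either of cups 1 and 3 (prior 1/4 each): the dealer has 2 equally likely choices, so probability 1/2; weight (1/4)·(1/2) = 1/8 each.
If it is under cup 2 (prior 1/4): the dealer has 3 equally likely choices, so probability 1/3; weight (1/4)·(1/3) = 1/12.
If it is under cup 4 (prior 1/4): the dealer opened cup 4, so this case is ruled out; weight (1/4)·0 = 0.
The weights sum to 1/3.
So P(the pea under cup 2 | the dealer opened cup 4) = (1/12) / (1/3) = 1/4.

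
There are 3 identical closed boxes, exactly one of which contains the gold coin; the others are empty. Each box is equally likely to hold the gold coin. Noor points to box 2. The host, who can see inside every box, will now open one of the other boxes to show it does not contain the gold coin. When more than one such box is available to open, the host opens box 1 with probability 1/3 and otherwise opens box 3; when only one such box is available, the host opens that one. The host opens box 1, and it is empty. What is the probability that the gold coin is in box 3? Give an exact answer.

Consider each possible location of the gold coin in turn.
If it is in box 1 (prior 1/3): the host opened box 1, so this case is ruled out; weight (1/3)·0 = 0.
If it is in box 2 (prior 1/3): box 1 is available, opened with probability 1/3; weight (1/3)·(1/3) = 1/9.
If it is in box 3 (prior 1/3): only box 1 is available, probability 1; weight (1/3)·1 = 1/3.
The weights sum to 4/9.
So P(the gold coin in box 3 | the host opened box 1) = (1/3) / (4/9) = 3/4.

3/4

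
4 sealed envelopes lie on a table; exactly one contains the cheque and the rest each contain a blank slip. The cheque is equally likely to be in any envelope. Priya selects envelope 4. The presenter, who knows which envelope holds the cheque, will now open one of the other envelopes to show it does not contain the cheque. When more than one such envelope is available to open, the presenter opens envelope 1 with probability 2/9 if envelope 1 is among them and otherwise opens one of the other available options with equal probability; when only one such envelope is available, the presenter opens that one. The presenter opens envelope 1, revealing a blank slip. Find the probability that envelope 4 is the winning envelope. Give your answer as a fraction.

1/3

Consider each possible location of the cheque in turn.
If it is in envelope 1 (prior 1/4): the presenter opened envelope 1, so this case is ruled out; weight (1/4)·0 = 0.
If it is in any of envelopes 2, 3, and 4 (prior 1/4 each): envelope 1 is available, opened with probability 2/9; weight (1/4)·(2/9) = 1/18 each.
The weights sum to 1/6.
So P(the cheque in envelope 4 | the presenter opened envelope 1) = (1/18) / (1/6) = 1/3.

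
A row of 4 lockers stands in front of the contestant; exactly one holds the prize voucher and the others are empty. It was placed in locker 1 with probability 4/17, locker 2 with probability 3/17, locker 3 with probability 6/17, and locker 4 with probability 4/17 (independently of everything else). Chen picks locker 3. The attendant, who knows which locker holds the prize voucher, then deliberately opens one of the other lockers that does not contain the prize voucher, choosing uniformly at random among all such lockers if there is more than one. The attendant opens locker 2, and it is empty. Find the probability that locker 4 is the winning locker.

1/3

Consider each possible location of the prize voucher in turn.
If it is in either of lockers 1 and 4 (prior 4/17 each): the attendant has 2 equally likely choices, so probability 1/2; weight (4/17)·(1/2) = 2/17 each.
If it is in locker 2 (prior 3/17): the attendant opened locker 2, so this case is ruled out; weight (3/17)·0 = 0.
If it is in locker 3 (prior 6/17): the attendant has 3 equally likely choices, so probability 1/3; weight (6/17)·(1/3) = 2/17.
The weights sum to 6/17.
So P(the prize voucher in locker 4 | the attendant opened locker 2) = (2/17) / (6/17) = 1/3.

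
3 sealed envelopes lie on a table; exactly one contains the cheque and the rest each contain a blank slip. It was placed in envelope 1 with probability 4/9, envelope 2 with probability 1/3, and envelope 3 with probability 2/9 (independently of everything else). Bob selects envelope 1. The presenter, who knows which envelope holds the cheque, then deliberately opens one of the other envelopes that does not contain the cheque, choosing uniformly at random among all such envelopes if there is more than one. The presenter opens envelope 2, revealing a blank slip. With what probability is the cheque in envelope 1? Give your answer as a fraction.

Consider each possible location of the cheque in turn.
If it is in envelope 1 (prior 4/9): the presenter has 2 equally likely choices, so probability 1/2; weight (4/9)·(1/2) = 2/9.
If it is in envelope 2 (prior 1/3): the presenter opened envelope 2, so this case is ruled out; weight (1/3)·0 = 0.
If it is in envelope 3 (prior 2/9): the presenter has no choice, probability 1; weight (2/9)·1 = 2/9.
The weights sum to 4/9.
So P(the cheque in envelope 1 | the presenter opened envelope 2) = (2/9) / (4/9) = 1/2.

1/2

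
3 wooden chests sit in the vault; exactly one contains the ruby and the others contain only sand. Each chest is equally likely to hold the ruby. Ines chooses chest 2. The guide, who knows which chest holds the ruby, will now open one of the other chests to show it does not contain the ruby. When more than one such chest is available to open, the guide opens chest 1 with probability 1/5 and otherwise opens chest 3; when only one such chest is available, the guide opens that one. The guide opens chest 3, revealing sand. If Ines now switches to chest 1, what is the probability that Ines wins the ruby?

5/9

Condition on the true location of the ruby.
If it is in chest 1 (prior 1/3): only chest 3 is available, probability 1; weight (1/3)·1 = 1/3.
If it is in chest 2 (prior 1/3): chest 1 is available but not opened, probability 4/5; weight (1/3)·(4/5) = 4/15.
If it is in chest 3 (prior 1/3): the guide opened chest 3, so this case is ruled out; weight (1/3)·0 = 0.
The weights sum to 3/5.
So P(the ruby in chest 1 | the guide opened chest 3) = (1/3) / (3/5) = 5/9.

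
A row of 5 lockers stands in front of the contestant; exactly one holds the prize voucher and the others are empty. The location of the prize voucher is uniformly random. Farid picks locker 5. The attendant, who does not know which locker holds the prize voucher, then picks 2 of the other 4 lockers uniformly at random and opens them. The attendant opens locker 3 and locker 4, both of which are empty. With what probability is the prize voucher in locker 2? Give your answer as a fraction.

1/3

Consider each possible location of the prize voucher in turn.
If it is in any of lockers 1, 2, and 5 (prior 1/5 each): the attendant picks exactly this set with probability 1/6 regardless, and none is the prize; weight (1/5)·(1/6) = 1/30 each.
If it is in either of lockers 3 and 4 (prior 1/5 each): that locker was opened and seen not to hold the prize — ruled out; weight (1/5)·0 = 0 each.
The weights sum to 1/10.
So P(the prize voucher in locker 2 | the attendant opened locker 3 and locker 4) = (1/30) / (1/10) = 1/3.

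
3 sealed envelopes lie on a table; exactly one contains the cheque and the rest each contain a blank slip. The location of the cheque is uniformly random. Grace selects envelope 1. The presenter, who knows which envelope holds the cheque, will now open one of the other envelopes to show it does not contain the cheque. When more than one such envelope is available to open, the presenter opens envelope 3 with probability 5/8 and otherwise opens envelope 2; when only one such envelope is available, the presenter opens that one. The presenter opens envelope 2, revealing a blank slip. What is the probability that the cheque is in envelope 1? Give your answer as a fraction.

Consider each possible location of the cheque in turn.
If it is in envelope 1 (prior 1/3): envelope 3 is available but not opened, probability 3/8; weight (1/3)·(3/8) = 1/8.
If it is in envelope 2 (prior 1/3): the presenter opened envelope 2, so this case is ruled out; weight (1/3)·0 = 0.
If it is in envelope 3 (prior 1/3): only envelope 2 is available, probability 1; weight (1/3)·1 = 1/3.
The weights sum to 11/24.
So P(the cheque in envelope 1 | the presenter opened envelope 2) = (1/8) / (11/24) = 3/11.

3/11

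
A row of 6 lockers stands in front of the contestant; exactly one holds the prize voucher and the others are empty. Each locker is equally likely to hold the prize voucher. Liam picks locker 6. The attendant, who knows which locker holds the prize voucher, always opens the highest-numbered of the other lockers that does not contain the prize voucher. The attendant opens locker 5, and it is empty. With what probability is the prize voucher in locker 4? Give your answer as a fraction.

Condition on the true location of the prize voucher.
If it is in any of lockers 1, 2, 3, 4, and 6 (prior 1/6 each): locker 5 is the highest-numbered option available, probability 1; weight (1/6)·1 = 1/6 each.
If it is in locker 5 (prior 1/6): the attendant opened locker 5, so this case is ruled out; weight (1/6)·0 = 0.
The weights sum to 5/6.
So P(the prize voucher in locker 4 | the attendant opened locker 5) = (1/6) / (5/6) = 1/5.

1/5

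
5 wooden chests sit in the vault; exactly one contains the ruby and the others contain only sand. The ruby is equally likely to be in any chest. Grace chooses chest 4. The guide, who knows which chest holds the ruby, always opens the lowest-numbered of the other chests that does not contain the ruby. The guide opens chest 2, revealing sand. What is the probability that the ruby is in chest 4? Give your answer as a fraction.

0

Condition on the true location of the ruby.
If it is in chest 1 (prior 1/5): chest 2 is the lowest-numbered option available, probability 1; weight (1/5)·1 = 1/5.
If it is in chest 2 (prior 1/5): the guide opened chest 2, so this case is ruled out; weight (1/5)·0 = 0.
If it is in any of chests 3, 4, and 5 (prior 1/5 each): the guide would have opened chest 1 instead, probability 0; weight (1/5)·0 = 0 each.
The weights sum to 1/5.
So P(the ruby in chest 4 | the guide opened chest 2) = 0 / (1/5) = 0.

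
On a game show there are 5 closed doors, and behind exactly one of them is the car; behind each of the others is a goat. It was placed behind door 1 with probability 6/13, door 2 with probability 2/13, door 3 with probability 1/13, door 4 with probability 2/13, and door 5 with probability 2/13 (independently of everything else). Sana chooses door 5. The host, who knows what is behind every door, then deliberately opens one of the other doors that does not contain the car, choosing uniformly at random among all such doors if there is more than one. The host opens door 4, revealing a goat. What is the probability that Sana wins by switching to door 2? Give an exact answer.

Apply Bayes' rule, conditioning on where the car actually is.
If it is behind door 1 (prior 6/13): the host has 3 equally likely choices, so probability 1/3; weight (6/13)·(1/3) = 2/13.
If it is behind door 2 (prior 2/13): the host has 3 equally likely choices, so probability 1/3; weight (2/13)·(1/3) = 2/39.
If it is behind door 3 (prior 1/13): the host has 3 equally likely choices, so probability 1/3; weight (1/13)·(1/3) = 1/39.
If it is behind door 4 (prior 2/13): the host opened door 4, so this case is ruled out; weight (2/13)·0 = 0.
If it is behind door 5 (prior 2/13): the host has 4 equally likely choices, so probability 1/4; weight (2/13)·(1/4) = 1/26.
The weights sum to 7/26.
So P(the car behind door 2 | the host opened door 4) = (2/39) / (7/26) = 4/21.

4/21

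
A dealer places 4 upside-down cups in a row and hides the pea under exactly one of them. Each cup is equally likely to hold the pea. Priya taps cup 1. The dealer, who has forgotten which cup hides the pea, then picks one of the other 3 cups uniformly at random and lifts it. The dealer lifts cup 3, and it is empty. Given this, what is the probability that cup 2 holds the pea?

1/3

Apply Bayes' rule, conditioning on where the pea actually is.
If it is under any of cups 1, 2, and 4 (prior 1/4 each): the dealer picks cup 3 with probability 1/3 regardless, and it is not the prize; weight (1/4)·(1/3) = 1/12 each.
If it is under cup 3 (prior 1/4): the dealer opened cup 3, so this case is ruled out; weight (1/4)·0 = 0.
The weights sum to 1/4.
So P(the pea under cup 2 | the dealer opened cup 3) = (1/12) / (1/4) = 1/3.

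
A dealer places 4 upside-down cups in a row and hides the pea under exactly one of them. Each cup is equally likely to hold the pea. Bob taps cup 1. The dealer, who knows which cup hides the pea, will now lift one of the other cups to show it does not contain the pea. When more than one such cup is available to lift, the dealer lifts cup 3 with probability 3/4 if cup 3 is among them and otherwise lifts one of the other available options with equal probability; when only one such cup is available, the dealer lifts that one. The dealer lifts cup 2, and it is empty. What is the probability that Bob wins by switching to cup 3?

4/7

Condition on the true location of the pea.
If it is under cup 1 (prior 1/4): cup 3 is available but not opened; cup 2 gets probability (1 − 3/4)/2 = 1/8; weight (1/4)·(1/8) = 1/32.
If it is under cup 2 (prior 1/4): the dealer opened cup 2, so this case is ruled out; weight (1/4)·0 = 0.
If it is under cup 3 (prior 1/4): cup 3 holds the prize so is unavailable; the dealer chooses uniformly among the 2 others, probability 1/2; weight (1/4)·(1/2) = 1/8.
If it is under cup 4 (prior 1/4): cup 3 is available but not opened, probability 1/4; weight (1/4)·(1/4) = 1/16.
The weights sum to 7/32.
So P(the pea under cup 3 | the dealer opened cup 2) = (1/8) / (7/32) = 4/7.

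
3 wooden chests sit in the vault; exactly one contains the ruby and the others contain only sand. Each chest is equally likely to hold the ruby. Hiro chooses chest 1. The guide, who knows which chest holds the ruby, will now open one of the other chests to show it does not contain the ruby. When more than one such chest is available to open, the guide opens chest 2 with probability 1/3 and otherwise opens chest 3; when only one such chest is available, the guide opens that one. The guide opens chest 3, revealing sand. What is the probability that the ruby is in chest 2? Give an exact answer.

Condition on the true location of the ruby.
If it is in chest 1 (prior 1/3): chest 2 is available but not opened, probability 2/3; weight (1/3)·(2/3) = 2/9.
If it is in chest 2 (prior 1/3): only chest 3 is available, probability 1; weight (1/3)·1 = 1/3.
If it is in chest 3 (prior 1/3): the guide opened chest 3, so this case is ruled out; weight (1/3)·0 = 0.
The weights sum to 5/9.
So P(the ruby in chest 2 | the guide opened chest 3) = (1/3) / (5/9) = 3/5.

3/5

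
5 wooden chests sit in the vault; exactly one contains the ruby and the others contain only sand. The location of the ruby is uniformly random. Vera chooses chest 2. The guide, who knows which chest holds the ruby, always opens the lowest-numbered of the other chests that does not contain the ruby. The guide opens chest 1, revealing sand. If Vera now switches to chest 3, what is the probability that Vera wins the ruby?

Apply Bayes' rule, conditioning on where the ruby actually is.
If it is in chest 1 (prior 1/5): the guide opened chest 1, so this case is ruled out; weight (1/5)·0 = 0.
If it is in any of chests 2, 3, 4, and 5 (prior 1/5 each): chest 1 is the lowest-numbered option available, probability 1; weight (1/5)·1 = 1/5 each.
The weights sum to 4/5.
So P(the ruby in chest 3 | the guide opened chest 1) = (1/5) / (4/5) = 1/4.

1/4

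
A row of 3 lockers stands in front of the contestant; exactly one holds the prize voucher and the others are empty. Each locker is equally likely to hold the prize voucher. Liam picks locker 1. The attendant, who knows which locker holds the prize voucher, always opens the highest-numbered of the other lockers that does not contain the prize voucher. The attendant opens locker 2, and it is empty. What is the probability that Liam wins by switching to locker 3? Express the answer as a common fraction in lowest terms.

1

Consider each possible location of the prize voucher in turn.
If it is in locker 1 (prior 1/3): the attendant would have opened locker 3 instead, probability 0; weight (1/3)·0 = 0.
If it is in locker 2 (prior 1/3): the attendant opened locker 2, so this case is ruled out; weight (1/3)·0 = 0.
If it is in locker 3 (prior 1/3): locker 2 is the highest-numbered option available, probability 1; weight (1/3)·1 = 1/3.
The weights sum to 1/3.
So P(the prize voucher in locker 3 | the attendant opened locker 2) = (1/3) / (1/3) = 1.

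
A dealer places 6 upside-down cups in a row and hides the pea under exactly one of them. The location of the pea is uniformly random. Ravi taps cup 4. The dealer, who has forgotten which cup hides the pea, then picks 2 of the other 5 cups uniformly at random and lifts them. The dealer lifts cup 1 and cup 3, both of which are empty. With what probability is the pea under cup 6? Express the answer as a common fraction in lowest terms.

1/4

Condition on the true location of the pea.
If it is under either of cups 1 and 3 (prior 1/6 each): that cup was opened and seen not to hold the prize — ruled out; weight (1/6)·0 = 0 each.
If it is under any of cups 2, 4, 5, and 6 (prior 1/6 each): the dealer picks exactly this set with probability 1/10 regardless, and none is the prize; weight (1/6)·(1/10) = 1/60 each.
The weights sum to 1/15.
So P(the pea under cup 6 | the dealer opened cup 1 and cup 3) = (1/60) / (1/15) = 1/4.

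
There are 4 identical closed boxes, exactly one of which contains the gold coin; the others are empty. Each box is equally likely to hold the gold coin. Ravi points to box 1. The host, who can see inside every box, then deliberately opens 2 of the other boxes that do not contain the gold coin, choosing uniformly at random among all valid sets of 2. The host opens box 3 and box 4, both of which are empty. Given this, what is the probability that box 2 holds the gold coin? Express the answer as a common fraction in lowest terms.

Consider each possible location of the gold coin in turn.
If it is in box 1 (prior 1/4): the host has 3 equally likely choices, so probability 1/3; weight (1/4)·(1/3) = 1/12.
If it is in box 2 (prior 1/4): the host has no choice, probability 1; weight (1/4)·1 = 1/4.
If it is in either of boxes 3 and 4 (prior 1/4 each): that box was opened and seen not to hold the prize — ruled out; weight (1/4)·0 = 0 each.
The weights sum to 1/3.
So P(the gold coin in box 2 | the host opened box 3 and box 4) = (1/4) / (1/3) = 3/4.

3/4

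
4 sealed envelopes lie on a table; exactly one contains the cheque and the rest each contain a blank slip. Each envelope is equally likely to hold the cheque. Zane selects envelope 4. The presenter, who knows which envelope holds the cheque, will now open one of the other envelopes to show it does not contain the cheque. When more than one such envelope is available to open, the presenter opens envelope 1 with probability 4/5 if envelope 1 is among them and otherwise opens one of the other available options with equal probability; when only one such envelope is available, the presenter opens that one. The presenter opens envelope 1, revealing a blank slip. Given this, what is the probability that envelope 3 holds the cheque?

Consider each possible location of the cheque in turn.
If it is in envelope 1 (prior 1/4): the presenter opened envelope 1, so this case is ruled out; weight (1/4)·0 = 0.
If it is in any of envelopes 2, 3, and 4 (prior 1/4 each): envelope 1 is available, opened with probability 4/5; weight (1/4)·(4/5) = 1/5 each.
The weights sum to 3/5.
So P(the cheque in envelope 3 | the presenter opened envelope 1) = (1/5) / (3/5) = 1/3.

1/3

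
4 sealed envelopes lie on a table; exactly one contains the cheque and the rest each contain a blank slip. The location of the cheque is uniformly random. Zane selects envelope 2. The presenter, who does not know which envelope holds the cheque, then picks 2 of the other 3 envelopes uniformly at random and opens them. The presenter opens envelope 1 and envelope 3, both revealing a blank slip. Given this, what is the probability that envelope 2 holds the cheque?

1/2

Consider each possible location of the cheque in turn.
If it is in either of envelopes 1 and 3 (prior 1/4 each): that envelope was opened and seen not to hold the prize — ruled out; weight (1/4)·0 = 0 each.
If it is in either of envelopes 2 and 4 (prior 1/4 each): the presenter picks exactly this set with probability 1/3 regardless, and none is the prize; weight (1/4)·(1/3) = 1/12 each.
The weights sum to 1/6.
So P(the cheque in envelope 2 | the presenter opened envelope 1 and envelope 3) = (1/12) / (1/6) = 1/2.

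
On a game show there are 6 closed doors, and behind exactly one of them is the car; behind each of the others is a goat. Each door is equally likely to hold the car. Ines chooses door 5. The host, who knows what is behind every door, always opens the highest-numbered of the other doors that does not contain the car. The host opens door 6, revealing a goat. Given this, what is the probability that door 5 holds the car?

Consider each possible location of the car in turn.
If it is behind any of doors 1, 2, 3, 4, and 5 (prior 1/6 each): door 6 is the highest-numbered option available, probability 1; weight (1/6)·1 = 1/6 each.
If it is behind door 6 (prior 1/6): the host opened door 6, so this case is ruled out; weight (1/6)·0 = 0.
The weights sum to 5/6.
So P(the car behind door 5 | the host opened door 6) = (1/6) / (5/6) = 1/5.

1/5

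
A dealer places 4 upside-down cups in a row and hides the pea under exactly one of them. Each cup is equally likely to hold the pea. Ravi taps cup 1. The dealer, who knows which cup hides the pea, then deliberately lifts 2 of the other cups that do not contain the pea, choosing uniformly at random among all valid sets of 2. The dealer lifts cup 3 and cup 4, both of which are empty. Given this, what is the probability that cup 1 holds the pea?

1/4

Consider each possible location of the pea in turn.
If it is under cup 1 (prior 1/4): the dealer has 3 equally likely choices, so probability 1/3; weight (1/4)·(1/3) = 1/12.
If it is under cup 2 (prior 1/4): the dealer has no choice, probability 1; weight (1/4)·1 = 1/4.
If it is under either of cups 3 and 4 (prior 1/4 each): that cup was opened and seen not to hold the prize — ruled out; weight (1/4)·0 = 0 each.
The weights sum to 1/3.
So P(the pea under cup 1 | the dealer opened cup 3 and cup 4) = (1/12) / (1/3) = 1/4.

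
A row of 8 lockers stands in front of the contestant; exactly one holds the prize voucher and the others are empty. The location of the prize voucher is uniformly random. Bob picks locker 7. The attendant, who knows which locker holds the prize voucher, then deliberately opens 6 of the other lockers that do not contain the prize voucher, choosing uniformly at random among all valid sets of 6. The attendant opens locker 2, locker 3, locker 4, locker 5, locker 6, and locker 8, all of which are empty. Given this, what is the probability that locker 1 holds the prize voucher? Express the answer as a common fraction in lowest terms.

7/8

Consider each possible location of the prize voucher in turn.
If it is in locker 1 (prior 1/8): the attendant has no choice, probability 1; weight (1/8)·1 = 1/8.
If it is in any of lockers 2, 3, 4, 5, 6, and 8 (prior 1/8 each): that locker was opened and seen not to hold the prize — ruled out; weight (1/8)·0 = 0 each.
If it is in locker 7 (prior 1/8): the attendant has 7 equally likely choices, so probability 1/7; weight (1/8)·(1/7) = 1/56.
The weights sum to 1/7.
So P(the prize voucher in locker 1 | the attendant opened locker 2, locker 3, locker 4, locker 5, locker 6, and locker 8) = (1/8) / (1/7) = 7/8.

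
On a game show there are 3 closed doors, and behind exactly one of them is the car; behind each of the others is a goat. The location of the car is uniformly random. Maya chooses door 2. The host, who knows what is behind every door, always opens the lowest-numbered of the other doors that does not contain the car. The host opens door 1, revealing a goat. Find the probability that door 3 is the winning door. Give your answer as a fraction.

Apply Bayes' rule, conditioning on where the car actually is.
If it is behind door 1 (prior 1/3): the host opened door 1, so this case is ruled out; weight (1/3)·0 = 0.
If it is behind either of doors 2 and 3 (prior 1/3 each): door 1 is the lowest-numbered option available, probability 1; weight (1/3)·1 = 1/3 each.
The weights sum to 2/3.
So P(the car behind door 3 | the host opened door 1) = (1/3) / (2/3) = 1/2.

1/2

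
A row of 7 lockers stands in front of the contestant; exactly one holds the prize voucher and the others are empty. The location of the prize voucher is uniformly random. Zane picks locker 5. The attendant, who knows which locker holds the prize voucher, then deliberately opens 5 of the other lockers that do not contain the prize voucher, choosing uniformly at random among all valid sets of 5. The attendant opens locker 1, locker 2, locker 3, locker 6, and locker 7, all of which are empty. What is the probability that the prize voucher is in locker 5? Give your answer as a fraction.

1/7

Consider each possible location of the prize voucher in turn.
If it is in any of lockers 1, 2, 3, 6, and 7 (prior 1/7 each): that locker was opened and seen not to hold the prize — ruled out; weight (1/7)·0 = 0 each.
If it is in locker 4 (prior 1/7): the attendant has no choice, probability 1; weight (1/7)·1 = 1/7.
If it is in locker 5 (prior 1/7): the attendant has 6 equally likely choices, so probability 1/6; weight (1/7)·(1/6) = 1/42.
The weights sum to 1/6.
So P(the prize voucher in locker 5 | the attendant opened locker 1, locker 2, locker 3, locker 6, and locker 7) = (1/42) / (1/6) = 1/7.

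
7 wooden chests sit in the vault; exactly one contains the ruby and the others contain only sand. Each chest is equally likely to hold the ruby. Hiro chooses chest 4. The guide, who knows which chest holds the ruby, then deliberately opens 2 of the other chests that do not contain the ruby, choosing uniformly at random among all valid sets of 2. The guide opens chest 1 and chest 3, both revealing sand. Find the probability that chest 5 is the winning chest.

Apply Bayes' rule, conditioning on where the ruby actually is.
If it is in either of chests 1 and 3 (prior 1/7 each): that chest was opened and seen not to hold the prize — ruled out; weight (1/7)·0 = 0 each.
If it is in any of chests 2, 5, 6, and 7 (prior 1/7 each): the guide has 10 equally likely choices, so probability 1/10; weight (1/7)·(1/10) = 1/70 each.
If it is in chest 4 (prior 1/7): the guide has 15 equally likely choices, so probability 1/15; weight (1/7)·(1/15) = 1/105.
The weights sum to 1/15.
So P(the ruby in chest 5 | the guide opened chest 1 and chest 3) = (1/70) / (1/15) = 3/14.

3/14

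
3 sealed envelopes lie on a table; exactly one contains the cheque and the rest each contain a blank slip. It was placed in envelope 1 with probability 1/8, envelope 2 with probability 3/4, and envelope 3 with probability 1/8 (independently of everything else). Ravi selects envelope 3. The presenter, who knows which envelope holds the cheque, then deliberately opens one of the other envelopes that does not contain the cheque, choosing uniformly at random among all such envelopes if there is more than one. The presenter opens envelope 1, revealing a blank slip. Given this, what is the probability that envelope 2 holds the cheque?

12/13

Apply Bayes' rule, conditioning on where the cheque actually is.
If it is in envelope 1 (prior 1/8): the presenter opened envelope 1, so this case is ruled out; weight (1/8)·0 = 0.
If it is in envelope 2 (prior 3/4): the presenter has no choice, probability 1; weight (3/4)·1 = 3/4.
If it is in envelope 3 (prior 1/8): the presenter has 2 equally likely choices, so probability 1/2; weight (1/8)·(1/2) = 1/16.
The weights sum to 13/16.
So P(the cheque in envelope 2 | the presenter opened envelope 1) = (3/4) / (13/16) = 12/13.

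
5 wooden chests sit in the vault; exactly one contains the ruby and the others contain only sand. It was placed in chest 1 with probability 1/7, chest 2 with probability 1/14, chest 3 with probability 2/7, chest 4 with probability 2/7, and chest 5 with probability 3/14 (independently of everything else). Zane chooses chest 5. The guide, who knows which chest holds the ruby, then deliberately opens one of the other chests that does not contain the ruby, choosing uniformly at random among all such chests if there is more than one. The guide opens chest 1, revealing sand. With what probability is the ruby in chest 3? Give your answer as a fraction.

16/45

Condition on the true location of the ruby.
If it is in chest 1 (prior 1/7): the guide opened chest 1, so this case is ruled out; weight (1/7)·0 = 0.
If it is in chest 2 (prior 1/14): the guide has 3 equally likely choices, so probability 1/3; weight (1/14)·(1/3) = 1/42.
If it is in either of chests 3 and 4 (prior 2/7 each): the guide has 3 equally likely choices, so probability 1/3; weight (2/7)·(1/3) = 2/21 each.
If it is in chest 5 (prior 3/14): the guide has 4 equally likely choices, so probability 1/4; weight (3/14)·(1/4) = 3/56.
The weights sum to 15/56.
So P(the ruby in chest 3 | the guide opened chest 1) = (2/21) / (15/56) = 16/45.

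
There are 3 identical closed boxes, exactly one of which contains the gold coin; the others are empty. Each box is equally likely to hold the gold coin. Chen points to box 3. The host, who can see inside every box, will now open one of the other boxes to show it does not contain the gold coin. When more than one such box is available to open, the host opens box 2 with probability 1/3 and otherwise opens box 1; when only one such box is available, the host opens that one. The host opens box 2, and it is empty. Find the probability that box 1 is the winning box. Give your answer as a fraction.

Condition on the true location of the gold coin.
If it is in box 1 (prior 1/3): only box 2 is available, probability 1; weight (1/3)·1 = 1/3.
If it is in box 2 (prior 1/3): the host opened box 2, so this case is ruled out; weight (1/3)·0 = 0.
If it is in box 3 (prior 1/3): box 2 is available, opened with probability 1/3; weight (1/3)·(1/3) = 1/9.
The weights sum to 4/9.
So P(the gold coin in box 1 | the host opened box 2) = (1/3) / (4/9) = 3/4.

3/4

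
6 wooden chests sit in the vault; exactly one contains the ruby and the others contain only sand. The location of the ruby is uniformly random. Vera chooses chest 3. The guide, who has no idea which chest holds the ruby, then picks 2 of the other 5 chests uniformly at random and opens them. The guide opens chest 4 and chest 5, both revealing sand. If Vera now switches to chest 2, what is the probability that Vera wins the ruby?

1/4

Because the guide chose which chests to open without knowing where the ruby is, the choice is independent of the prize location. Learning that none of the 2 opened chests holds the ruby simply rules out those 2 locations and leaves the remaining 4 chests still equally likely by symmetry.
So P(the ruby in chest 2) = 1/4.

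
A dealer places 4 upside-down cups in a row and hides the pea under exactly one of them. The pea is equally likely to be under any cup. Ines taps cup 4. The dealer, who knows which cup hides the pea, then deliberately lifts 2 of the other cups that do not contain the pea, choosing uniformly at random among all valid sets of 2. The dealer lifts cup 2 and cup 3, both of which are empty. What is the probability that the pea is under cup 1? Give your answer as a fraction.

3/4

Consider each possible location of the pea in turn.
If it is under cup 1 (prior 1/4): the dealer has no choice, probability 1; weight (1/4)·1 = 1/4.
If it is under either of cups 2 and 3 (prior 1/4 each): that cup was opened and seen not to hold the prize — ruled out; weight (1/4)·0 = 0 each.
If it is under cup 4 (prior 1/4): the dealer has 3 equally likely choices, so probability 1/3; weight (1/4)·(1/3) = 1/12.
The weights sum to 1/3.
So P(the pea under cup 1 | the dealer opened cup 2 and cup 3) = (1/4) / (1/3) = 3/4.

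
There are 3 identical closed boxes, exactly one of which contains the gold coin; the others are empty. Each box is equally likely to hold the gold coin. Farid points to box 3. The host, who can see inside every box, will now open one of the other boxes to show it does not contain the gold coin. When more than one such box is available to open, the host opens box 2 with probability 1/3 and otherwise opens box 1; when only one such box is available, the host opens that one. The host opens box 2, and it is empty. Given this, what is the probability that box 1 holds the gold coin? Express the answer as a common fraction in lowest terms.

Consider each possible location of the gold coin in turn.
If it is in box 1 (prior 1/3): only box 2 is available, probability 1; weight (1/3)·1 = 1/3.
If it is in box 2 (prior 1/3): the host opened box 2, so this case is ruled out; weight (1/3)·0 = 0.
If it is in box 3 (prior 1/3): box 2 is available, opened with probability 1/3; weight (1/3)·(1/3) = 1/9.
The weights sum to 4/9.
So P(the gold coin in box 1 | the host opened box 2) = (1/3) / (4/9) = 3/4.

3/4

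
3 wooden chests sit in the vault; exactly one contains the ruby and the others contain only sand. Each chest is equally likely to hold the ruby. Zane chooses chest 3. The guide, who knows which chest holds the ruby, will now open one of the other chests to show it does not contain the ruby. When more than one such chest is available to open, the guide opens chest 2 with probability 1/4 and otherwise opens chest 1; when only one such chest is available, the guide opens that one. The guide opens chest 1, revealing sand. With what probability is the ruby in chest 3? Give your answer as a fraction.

Apply Bayes' rule, conditioning on where the ruby actually is.
If it is in chest 1 (prior 1/3): the guide opened chest 1, so this case is ruled out; weight (1/3)·0 = 0.
If it is in chest 2 (prior 1/3): only chest 1 is available, probability 1; weight (1/3)·1 = 1/3.
If it is in chest 3 (prior 1/3): chest 2 is available but not opened, probability 3/4; weight (1/3)·(3/4) = 1/4.
The weights sum to 7/12.
So P(the ruby in chest 3 | the guide opened chest 1) = (1/4) / (7/12) = 3/7.

3/7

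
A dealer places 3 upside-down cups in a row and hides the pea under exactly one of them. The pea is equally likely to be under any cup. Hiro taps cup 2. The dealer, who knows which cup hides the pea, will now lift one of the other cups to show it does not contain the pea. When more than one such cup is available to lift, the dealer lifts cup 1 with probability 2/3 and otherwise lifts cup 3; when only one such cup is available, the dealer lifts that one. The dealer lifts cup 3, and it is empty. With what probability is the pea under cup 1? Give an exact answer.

3/4

Consider each possible location of the pea in turn.
If it is under cup 1 (prior 1/3): only cup 3 is available, probability 1; weight (1/3)·1 = 1/3.
If it is under cup 2 (prior 1/3): cup 1 is available but not opened, probability 1/3; weight (1/3)·(1/3) = 1/9.
If it is under cup 3 (prior 1/3): the dealer opened cup 3, so this case is ruled out; weight (1/3)·0 = 0.
The weights sum to 4/9.
So P(the pea under cup 1 | the dealer opened cup 3) = (1/3) / (4/9) = 3/4.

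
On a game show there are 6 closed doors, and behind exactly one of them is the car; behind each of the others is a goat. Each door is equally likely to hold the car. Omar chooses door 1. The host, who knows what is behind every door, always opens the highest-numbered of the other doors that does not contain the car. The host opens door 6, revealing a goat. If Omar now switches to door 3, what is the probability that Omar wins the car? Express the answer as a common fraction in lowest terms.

1/5

Apply Bayes' rule, conditioning on where the car actually is.
If it is behind any of doors 1, 2, 3, 4, and 5 (prior 1/6 each): door 6 is the highest-numbered option available, probability 1; weight (1/6)·1 = 1/6 each.
If it is behind door 6 (prior 1/6): the host opened door 6, so this case is ruled out; weight (1/6)·0 = 0.
The weights sum to 5/6.
So P(the car behind door 3 | the host opened door 6) = (1/6) / (5/6) = 1/5.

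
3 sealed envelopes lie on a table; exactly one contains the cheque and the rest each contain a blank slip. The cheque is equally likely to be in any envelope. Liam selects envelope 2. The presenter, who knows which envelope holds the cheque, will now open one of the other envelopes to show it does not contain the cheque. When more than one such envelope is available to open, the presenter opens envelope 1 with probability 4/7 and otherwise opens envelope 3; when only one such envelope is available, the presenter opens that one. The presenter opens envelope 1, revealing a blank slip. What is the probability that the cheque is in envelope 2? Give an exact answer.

4/11

Condition on the true location of the cheque.
If it is in envelope 1 (prior 1/3): the presenter opened envelope 1, so this case is ruled out; weight (1/3)·0 = 0.
If it is in envelope 2 (prior 1/3): envelope 1 is available, opened with probability 4/7; weight (1/3)·(4/7) = 4/21.
If it is in envelope 3 (prior 1/3): only envelope 1 is available, probability 1; weight (1/3)·1 = 1/3.
The weights sum to 11/21.
So P(the cheque in envelope 2 | the presenter opened envelope 1) = (4/21) / (11/21) = 4/11.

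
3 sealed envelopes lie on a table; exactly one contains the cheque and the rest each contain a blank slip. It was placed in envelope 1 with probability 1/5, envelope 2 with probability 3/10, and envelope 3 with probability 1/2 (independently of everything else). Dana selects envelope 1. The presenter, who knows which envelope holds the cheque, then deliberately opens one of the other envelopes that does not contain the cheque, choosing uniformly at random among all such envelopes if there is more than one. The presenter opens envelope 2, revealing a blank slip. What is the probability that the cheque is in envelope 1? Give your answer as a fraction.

1/6

Consider each possible location of the cheque in turn.
If it is in envelope 1 (prior 1/5): the presenter has 2 equally likely choices, so probability 1/2; weight (1/5)·(1/2) = 1/10.
If it is in envelope 2 (prior 3/10): the presenter opened envelope 2, so this case is ruled out; weight (3/10)·0 = 0.
If it is in envelope 3 (prior 1/2): the presenter has no choice, probability 1; weight (1/2)·1 = 1/2.
The weights sum to 3/5.
So P(the cheque in envelope 1 | the presenter opened envelope 2) = (1/10) / (3/5) = 1/6.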